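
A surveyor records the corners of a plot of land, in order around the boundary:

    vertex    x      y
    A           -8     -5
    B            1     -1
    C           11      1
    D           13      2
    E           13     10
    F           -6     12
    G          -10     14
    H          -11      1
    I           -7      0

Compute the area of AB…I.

A→B: (-8)(-1) − (1)(-5) = 13
B→C: (1)(1) − (11)(-1) = 12
C→D: (11)(2) − (13)(1) = 9
D→E: (13)(10) − (13)(2) = 104
E→F: (13)(12) − (-6)(10) = 216
F→G: (-6)(14) − (-10)(12) = 36
G→H: (-10)(1) − (-11)(14) = 144
H→I: (-11)(0) − (-7)(1) = 7
I→A: (-7)(-5) − (-8)(0) = 35
Σ = 576
Area = |Σ|/2 = 288.

288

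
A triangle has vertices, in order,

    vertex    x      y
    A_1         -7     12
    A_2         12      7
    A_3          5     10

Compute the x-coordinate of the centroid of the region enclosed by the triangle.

10/3

Apply the shoelace (surveyor's) formula. First the cross-terms c_i = x_i·y_{i+1} − x_{i+1}·y_i:
  -193, 85, 130  ⇒  2A = 22, A = 11.
Then Σ (x_i + x_{i+1})·c_i = 220, so x̄ = 220 / (6·11) = 10/3.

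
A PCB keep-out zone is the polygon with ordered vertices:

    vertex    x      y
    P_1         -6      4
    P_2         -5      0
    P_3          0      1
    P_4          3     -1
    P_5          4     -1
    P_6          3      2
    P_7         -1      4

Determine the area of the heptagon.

Cross-terms: 20, -5, -3, 1, 11, 14, 20  ⇒  Σ = 58
Area = |Σ|/2 = 29.

29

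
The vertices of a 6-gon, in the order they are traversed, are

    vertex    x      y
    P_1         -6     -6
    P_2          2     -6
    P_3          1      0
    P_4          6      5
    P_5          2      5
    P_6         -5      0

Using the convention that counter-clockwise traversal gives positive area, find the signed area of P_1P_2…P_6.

P_1→P_2: (-6)(-6) − (2)(-6) = 48
P_2→P_3: (2)(0) − (1)(-6) = 6
P_3→P_4: (1)(5) − (6)(0) = 5
P_4→P_5: (6)(5) − (2)(5) = 20
P_5→P_6: (2)(0) − (-5)(5) = 25
P_6→P_1: (-5)(-6) − (-6)(0) = 30
Σ = 134
Signed area = Σ/2 = 67 (positive ⇒ counter-clockwise traversal).

67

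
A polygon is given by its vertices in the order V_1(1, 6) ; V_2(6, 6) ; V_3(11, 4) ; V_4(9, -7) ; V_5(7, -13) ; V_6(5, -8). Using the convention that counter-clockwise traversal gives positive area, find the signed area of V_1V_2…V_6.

-103

Σ = (-30) + (-42) + (-113) + (-68) + (9) + (38) = -206
Signed area = Σ/2 = -103 (negative ⇒ clockwise traversal).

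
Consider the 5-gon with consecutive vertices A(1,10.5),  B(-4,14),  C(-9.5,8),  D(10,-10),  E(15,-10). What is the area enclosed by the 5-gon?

194.75

Apply the shoelace (surveyor's) formula: 2A = Σ (x_i·y_{i+1} − x_{i+1}·y_i), indices taken mod 5.
A→B: (1)(14) − (-4)(10.5) = 56
B→C: (-4)(8) − (-9.5)(14) = 101
C→D: (-9.5)(-10) − (10)(8) = 15
D→E: (10)(-10) − (15)(-10) = 50
E→A: (15)(10.5) − (1)(-10) = 167.5
Σ = 389.5
Area = |Σ|/2 = 194.75.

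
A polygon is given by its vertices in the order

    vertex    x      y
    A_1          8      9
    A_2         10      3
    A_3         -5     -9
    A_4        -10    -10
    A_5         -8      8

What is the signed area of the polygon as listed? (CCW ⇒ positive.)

Apply the shoelace formula: 2A = Σ (x_i·y_{i+1} − x_{i+1}·y_i), indices taken mod 5.
A_1→A_2: (8)(3) − (10)(9) = -66
A_2→A_3: (10)(-9) − (-5)(3) = -75
A_3→A_4: (-5)(-10) − (-10)(-9) = -40
A_4→A_5: (-10)(8) − (-8)(-10) = -160
A_5→A_1: (-8)(9) − (8)(8) = -136
Σ = -477
Signed area = Σ/2 = -238.5 (negative ⇒ clockwise traversal).

-238.5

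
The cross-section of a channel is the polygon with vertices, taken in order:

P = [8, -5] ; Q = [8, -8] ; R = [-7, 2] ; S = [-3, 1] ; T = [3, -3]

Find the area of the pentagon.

25

P→Q: (8)(-8) − (8)(-5) = -24
Q→R: (8)(2) − (-7)(-8) = -40
R→S: (-7)(1) − (-3)(2) = -1
S→T: (-3)(-3) − (3)(1) = 6
T→P: (3)(-5) − (8)(-3) = 9
Σ = -50
Area = |Σ|/2 = 25.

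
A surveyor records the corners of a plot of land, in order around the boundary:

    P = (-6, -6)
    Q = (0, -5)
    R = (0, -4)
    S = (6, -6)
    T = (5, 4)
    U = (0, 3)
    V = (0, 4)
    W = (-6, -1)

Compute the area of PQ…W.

88.5

Apply the shoelace formula: 2A = Σ (x_i·y_{i+1} − x_{i+1}·y_i), indices taken mod 8.
P→Q: (-6)(-5) − (0)(-6) = 30
Q→R: (0)(-4) − (0)(-5) = 0
R→S: (0)(-6) − (6)(-4) = 24
S→T: (6)(4) − (5)(-6) = 54
T→U: (5)(3) − (0)(4) = 15
U→V: (0)(4) − (0)(3) = 0
V→W: (0)(-1) − (-6)(4) = 24
W→P: (-6)(-6) − (-6)(-1) = 30
Σ = 177
Area = |Σ|/2 = 88.5.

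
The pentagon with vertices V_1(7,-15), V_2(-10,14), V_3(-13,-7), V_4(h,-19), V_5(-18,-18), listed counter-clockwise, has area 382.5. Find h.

-24

Write out the shoelace sum; only the two edges meeting at V_4 involve h:
2·Area = [((-13)·(-19) − h·(-7)) + (h·(-18) − (-18)·(-19))] + 596
       = -11·h + 501 = 765
⇒ h = -24.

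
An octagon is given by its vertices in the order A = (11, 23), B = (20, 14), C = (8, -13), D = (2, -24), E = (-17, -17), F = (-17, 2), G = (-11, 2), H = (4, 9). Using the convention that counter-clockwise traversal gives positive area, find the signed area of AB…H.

-867.5

Cross-terms: -306, -372, -166, -442, -323, -12, -107, -7  ⇒  Σ = -1735
Signed area = Σ/2 = -867.5 (negative ⇒ clockwise traversal).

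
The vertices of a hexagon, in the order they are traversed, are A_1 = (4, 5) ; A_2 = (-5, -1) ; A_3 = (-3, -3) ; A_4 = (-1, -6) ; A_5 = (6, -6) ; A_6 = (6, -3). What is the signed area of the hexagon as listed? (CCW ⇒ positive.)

75

Σ = (21) + (12) + (15) + (42) + (18) + (42) = 150
Signed area = Σ/2 = 75 (positive ⇒ counter-clockwise traversal).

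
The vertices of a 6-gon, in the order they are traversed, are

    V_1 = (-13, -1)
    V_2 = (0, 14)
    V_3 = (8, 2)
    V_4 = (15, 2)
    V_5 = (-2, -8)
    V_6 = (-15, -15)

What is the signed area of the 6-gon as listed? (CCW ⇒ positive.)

Σ = (-182) + (-112) + (-14) + (-116) + (-90) + (-180) = -694
Signed area = Σ/2 = -347 (negative ⇒ clockwise traversal).

-347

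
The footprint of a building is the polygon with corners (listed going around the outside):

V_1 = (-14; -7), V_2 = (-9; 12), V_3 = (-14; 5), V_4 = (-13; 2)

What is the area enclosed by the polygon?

24

Apply the shoelace (surveyor's) formula: 2A = Σ (x_i·y_{i+1} − x_{i+1}·y_i), indices taken mod 4.
V_1→V_2: (-14)(12) − (-9)(-7) = -231
V_2→V_3: (-9)(5) − (-14)(12) = 123
V_3→V_4: (-14)(2) − (-13)(5) = 37
V_4→V_1: (-13)(-7) − (-14)(2) = 119
Σ = 48
Area = |Σ|/2 = 24.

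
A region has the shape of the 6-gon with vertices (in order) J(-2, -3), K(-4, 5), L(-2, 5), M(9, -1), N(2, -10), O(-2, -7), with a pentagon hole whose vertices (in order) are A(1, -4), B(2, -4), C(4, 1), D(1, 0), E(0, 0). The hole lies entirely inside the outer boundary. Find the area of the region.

Outer boundary:
Apply the shoelace formula: 2A = Σ (x_i·y_{i+1} − x_{i+1}·y_i), indices taken mod 6.
Σ = (-22) + (-10) + (-43) + (-88) + (-34) + (-8) = -205
Area = |Σ|/2 = 102.5.
Hole:
Apply the shoelace (surveyor's) formula: 2A = Σ (x_i·y_{i+1} − x_{i+1}·y_i), indices taken mod 5.
Σ = (4) + (18) + (-1) + (0) + (0) = 21
Area = |Σ|/2 = 10.5.
Net area = 102.5 − 10.5 = 92.

92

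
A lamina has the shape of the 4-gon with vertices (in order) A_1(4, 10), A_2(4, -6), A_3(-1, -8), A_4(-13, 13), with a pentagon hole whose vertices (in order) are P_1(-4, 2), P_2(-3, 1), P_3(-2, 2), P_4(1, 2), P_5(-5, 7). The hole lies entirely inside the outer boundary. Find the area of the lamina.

Outer boundary:
Cross-terms: -64, -38, -117, -182  ⇒  Σ = -401
Area = |Σ|/2 = 200.5.
Hole:
Apply the shoelace (surveyor's) formula: 2A = Σ (x_i·y_{i+1} − x_{i+1}·y_i), indices taken mod 5.
Cross-terms: 2, -4, -6, 17, 18  ⇒  Σ = 27
Area = |Σ|/2 = 13.5.
Net area = 200.5 − 13.5 = 187.

187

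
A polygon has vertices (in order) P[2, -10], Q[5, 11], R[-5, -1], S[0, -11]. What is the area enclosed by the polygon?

Apply the surveyor's formula: 2A = Σ (x_i·y_{i+1} − x_{i+1}·y_i), indices taken mod 4.
Σ = (72) + (50) + (55) + (22) = 199
Area = |Σ|/2 = 99.5.

99.5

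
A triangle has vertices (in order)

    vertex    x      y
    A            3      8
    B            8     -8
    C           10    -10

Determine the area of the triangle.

Apply the surveyor's formula: 2A = Σ (x_i·y_{i+1} − x_{i+1}·y_i), indices taken mod 3.
Σ = (-88) + (0) + (110) = 22
Area = |Σ|/2 = 11.

11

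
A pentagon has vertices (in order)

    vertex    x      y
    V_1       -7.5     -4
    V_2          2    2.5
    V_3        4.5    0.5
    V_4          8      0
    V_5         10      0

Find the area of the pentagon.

Apply the shoelace formula: 2A = Σ (x_i·y_{i+1} − x_{i+1}·y_i), indices taken mod 5.
Cross-terms: -10.75, -10.25, -4, 0, -40  ⇒  Σ = -65
Area = |Σ|/2 = 32.5.

32.5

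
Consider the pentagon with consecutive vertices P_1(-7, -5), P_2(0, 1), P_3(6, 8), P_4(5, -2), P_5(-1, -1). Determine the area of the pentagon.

37

Apply the shoelace formula: 2A = Σ (x_i·y_{i+1} − x_{i+1}·y_i), indices taken mod 5.
P_1→P_2: (-7)(1) − (0)(-5) = -7
P_2→P_3: (0)(8) − (6)(1) = -6
P_3→P_4: (6)(-2) − (5)(8) = -52
P_4→P_5: (5)(-1) − (-1)(-2) = -7
P_5→P_1: (-1)(-5) − (-7)(-1) = -2
Σ = -74
Area = |Σ|/2 = 37.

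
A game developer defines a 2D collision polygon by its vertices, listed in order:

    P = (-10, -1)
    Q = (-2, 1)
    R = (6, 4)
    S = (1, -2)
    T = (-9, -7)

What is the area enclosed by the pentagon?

Σ = (-12) + (-14) + (-16) + (-25) + (-61) = -128
Area = |Σ|/2 = 64.

64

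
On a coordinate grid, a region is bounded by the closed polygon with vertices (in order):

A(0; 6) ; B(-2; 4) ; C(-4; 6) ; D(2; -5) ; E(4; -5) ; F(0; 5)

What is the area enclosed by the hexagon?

Σ = (12) + (4) + (8) + (10) + (20) + (0) = 54
Area = |Σ|/2 = 27.

27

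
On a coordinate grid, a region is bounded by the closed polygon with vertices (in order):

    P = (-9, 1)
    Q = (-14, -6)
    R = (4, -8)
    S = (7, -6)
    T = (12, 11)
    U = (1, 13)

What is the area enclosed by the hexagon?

Apply Gauss's area formula: 2A = Σ (x_i·y_{i+1} − x_{i+1}·y_i), indices taken mod 6.
Cross-terms: 68, 136, 32, 149, 145, 118  ⇒  Σ = 648
Area = |Σ|/2 = 324.

324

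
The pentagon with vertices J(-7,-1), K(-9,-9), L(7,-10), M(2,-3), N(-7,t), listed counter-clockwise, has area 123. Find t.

Write out the shoelace sum; only the two edges meeting at N involve t:
2·Area = [(2·t − (-7)·(-3)) + ((-7)·(-1) − (-7)·t)] + 206
       = 9·t + 192 = 246
⇒ t = 6.

6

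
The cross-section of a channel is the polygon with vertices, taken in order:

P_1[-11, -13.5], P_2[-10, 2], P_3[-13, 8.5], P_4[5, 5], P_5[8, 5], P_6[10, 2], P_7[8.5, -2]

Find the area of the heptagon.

Apply the shoelace formula: 2A = Σ (x_i·y_{i+1} − x_{i+1}·y_i), indices taken mod 7.
Σ = (-157) + (-59) + (-107.5) + (-15) + (-34) + (-37) + (-136.75) = -546.25
Area = |Σ|/2 = 273.125.

273.125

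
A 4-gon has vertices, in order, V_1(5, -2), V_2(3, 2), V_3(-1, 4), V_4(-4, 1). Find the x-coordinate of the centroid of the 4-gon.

Apply the surveyor's formula. First the cross-terms c_i = x_i·y_{i+1} − x_{i+1}·y_i:
  16, 14, 15, 3  ⇒  2A = 48, A = 24.
Then Σ (x_i + x_{i+1})·c_i = 84, so x̄ = 84 / (6·24) = 7/12.

7/12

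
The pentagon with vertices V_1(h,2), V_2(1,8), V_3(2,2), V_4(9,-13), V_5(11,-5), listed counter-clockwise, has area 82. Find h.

8

The doubled signed area Σ (x_i y_{i+1} − x_{i+1} y_i) is linear in h.
With h=0 it equals 60; the coefficient of h is 13 (from the two edges through V_1).
So 13·h + 60 = 2·82 = 164 ⇒ h = 8.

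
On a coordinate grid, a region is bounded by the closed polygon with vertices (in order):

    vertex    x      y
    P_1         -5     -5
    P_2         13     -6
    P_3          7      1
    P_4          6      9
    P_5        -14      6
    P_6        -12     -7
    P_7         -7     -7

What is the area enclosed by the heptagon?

287

Apply the shoelace (surveyor's) formula: 2A = Σ (x_i·y_{i+1} − x_{i+1}·y_i), indices taken mod 7.
Σ = (95) + (55) + (57) + (162) + (170) + (35) + (0) = 574
Area = |Σ|/2 = 287.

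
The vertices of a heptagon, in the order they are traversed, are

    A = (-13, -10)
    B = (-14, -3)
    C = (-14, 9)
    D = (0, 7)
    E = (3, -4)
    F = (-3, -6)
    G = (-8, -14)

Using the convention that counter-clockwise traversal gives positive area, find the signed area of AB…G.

Apply the shoelace formula: 2A = Σ (x_i·y_{i+1} − x_{i+1}·y_i), indices taken mod 7.
A→B: (-13)(-3) − (-14)(-10) = -101
B→C: (-14)(9) − (-14)(-3) = -168
C→D: (-14)(7) − (0)(9) = -98
D→E: (0)(-4) − (3)(7) = -21
E→F: (3)(-6) − (-3)(-4) = -30
F→G: (-3)(-14) − (-8)(-6) = -6
G→A: (-8)(-10) − (-13)(-14) = -102
Σ = -526
Signed area = Σ/2 = -263 (negative ⇒ clockwise traversal).

-263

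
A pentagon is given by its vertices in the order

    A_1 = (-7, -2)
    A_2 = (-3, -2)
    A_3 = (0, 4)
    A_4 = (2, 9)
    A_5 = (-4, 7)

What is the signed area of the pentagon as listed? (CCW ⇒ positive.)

47.5

Cross-terms: 8, -12, -8, 50, 57  ⇒  Σ = 95
Signed area = Σ/2 = 47.5 (positive ⇒ counter-clockwise traversal).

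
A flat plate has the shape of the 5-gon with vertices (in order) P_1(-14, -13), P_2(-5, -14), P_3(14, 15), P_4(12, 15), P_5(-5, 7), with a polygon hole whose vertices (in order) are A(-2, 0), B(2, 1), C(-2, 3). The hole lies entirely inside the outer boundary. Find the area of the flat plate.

296

Outer boundary:
Apply Gauss's area formula: 2A = Σ (x_i·y_{i+1} − x_{i+1}·y_i), indices taken mod 5.
Cross-terms: 131, 121, 30, 159, 163  ⇒  Σ = 604
Area = |Σ|/2 = 302.
Hole:
Apply the shoelace formula: 2A = Σ (x_i·y_{i+1} − x_{i+1}·y_i), indices taken mod 3.
Σ = (-2) + (8) + (6) = 12
Area = |Σ|/2 = 6.
Net area = 302 − 6 = 296.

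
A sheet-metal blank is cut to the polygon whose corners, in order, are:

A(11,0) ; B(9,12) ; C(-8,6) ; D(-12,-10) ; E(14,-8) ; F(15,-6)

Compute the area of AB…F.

386

Σ = (132) + (150) + (152) + (236) + (36) + (66) = 772
Area = |Σ|/2 = 386.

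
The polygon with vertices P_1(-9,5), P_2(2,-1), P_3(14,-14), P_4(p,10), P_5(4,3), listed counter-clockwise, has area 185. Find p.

Write out the shoelace sum; only the two edges meeting at P_4 involve p:
2·Area = [(14·10 − p·(-14)) + (p·3 − 4·10)] + 32
       = 17·p + 132 = 370
⇒ p = 14.

14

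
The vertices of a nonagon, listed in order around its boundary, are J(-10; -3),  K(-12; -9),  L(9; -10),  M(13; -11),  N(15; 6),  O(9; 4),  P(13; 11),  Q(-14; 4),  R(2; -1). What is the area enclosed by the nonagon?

389

Apply the shoelace (surveyor's) formula: 2A = Σ (x_i·y_{i+1} − x_{i+1}·y_i), indices taken mod 9.
Cross-terms: 54, 201, 31, 243, 6, 47, 206, 6, -16  ⇒  Σ = 778
Area = |Σ|/2 = 389.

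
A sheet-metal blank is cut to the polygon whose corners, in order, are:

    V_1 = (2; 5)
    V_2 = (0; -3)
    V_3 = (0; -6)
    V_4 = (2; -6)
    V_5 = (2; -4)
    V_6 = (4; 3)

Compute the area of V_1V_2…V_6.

23

Apply the shoelace formula: 2A = Σ (x_i·y_{i+1} − x_{i+1}·y_i), indices taken mod 6.
Cross-terms: -6, 0, 12, 4, 22, 14  ⇒  Σ = 46
Area = |Σ|/2 = 23.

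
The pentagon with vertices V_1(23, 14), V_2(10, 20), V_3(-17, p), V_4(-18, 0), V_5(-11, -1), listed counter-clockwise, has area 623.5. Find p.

25

The doubled signed area Σ (x_i y_{i+1} − x_{i+1} y_i) is linear in p.
With p=0 it equals 547; the coefficient of p is 28 (from the two edges through V_3).
So 28·p + 547 = 2·623.5 = 1247 ⇒ p = 25.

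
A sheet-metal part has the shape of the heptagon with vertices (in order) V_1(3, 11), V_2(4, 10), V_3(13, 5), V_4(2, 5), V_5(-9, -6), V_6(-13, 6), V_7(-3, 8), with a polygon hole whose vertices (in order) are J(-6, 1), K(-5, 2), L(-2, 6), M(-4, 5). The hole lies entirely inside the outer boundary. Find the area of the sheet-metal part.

Outer boundary:
Σ = (-14) + (-110) + (55) + (33) + (-132) + (-86) + (-57) = -311
Area = |Σ|/2 = 155.5.
Hole:
Apply the shoelace formula: 2A = Σ (x_i·y_{i+1} − x_{i+1}·y_i), indices taken mod 4.
Cross-terms: -7, -26, 14, 26  ⇒  Σ = 7
Area = |Σ|/2 = 3.5.
Net area = 155.5 − 3.5 = 152.

152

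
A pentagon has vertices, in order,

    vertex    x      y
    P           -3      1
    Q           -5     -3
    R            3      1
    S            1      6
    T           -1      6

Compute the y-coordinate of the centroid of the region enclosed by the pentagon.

Apply the shoelace formula. First the cross-terms c_i = x_i·y_{i+1} − x_{i+1}·y_i:
  14, 4, 17, 12, 17  ⇒  2A = 64, A = 32.
Then Σ (y_i + y_{i+1})·c_i = 346, so ȳ = 346 / (6·32) = 173/96.

173/96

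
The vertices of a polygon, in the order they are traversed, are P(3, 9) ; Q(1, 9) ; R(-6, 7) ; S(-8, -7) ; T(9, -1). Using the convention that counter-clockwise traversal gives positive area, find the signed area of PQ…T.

Σ = (18) + (61) + (98) + (71) + (84) = 332
Signed area = Σ/2 = 166 (positive ⇒ counter-clockwise traversal).

166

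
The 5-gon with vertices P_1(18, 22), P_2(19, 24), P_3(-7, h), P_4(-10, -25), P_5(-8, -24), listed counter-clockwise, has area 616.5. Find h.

20

The doubled signed area Σ (x_i y_{i+1} − x_{i+1} y_i) is linear in h.
With h=0 it equals 653; the coefficient of h is 29 (from the two edges through P_3).
So 29·h + 653 = 2·616.5 = 1233 ⇒ h = 20.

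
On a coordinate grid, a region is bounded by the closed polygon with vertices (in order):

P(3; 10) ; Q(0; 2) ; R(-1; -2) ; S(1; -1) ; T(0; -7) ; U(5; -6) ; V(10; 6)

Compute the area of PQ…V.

Apply Gauss's area formula: 2A = Σ (x_i·y_{i+1} − x_{i+1}·y_i), indices taken mod 7.
Cross-terms: 6, 2, 3, -7, 35, 90, 82  ⇒  Σ = 211
Area = |Σ|/2 = 105.5.

105.5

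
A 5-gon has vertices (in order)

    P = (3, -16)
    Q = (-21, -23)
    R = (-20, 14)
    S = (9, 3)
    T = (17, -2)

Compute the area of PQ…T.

Apply Gauss's area formula: 2A = Σ (x_i·y_{i+1} − x_{i+1}·y_i), indices taken mod 5.
P→Q: (3)(-23) − (-21)(-16) = -405
Q→R: (-21)(14) − (-20)(-23) = -754
R→S: (-20)(3) − (9)(14) = -186
S→T: (9)(-2) − (17)(3) = -69
T→P: (17)(-16) − (3)(-2) = -266
Σ = -1680
Area = |Σ|/2 = 840.

840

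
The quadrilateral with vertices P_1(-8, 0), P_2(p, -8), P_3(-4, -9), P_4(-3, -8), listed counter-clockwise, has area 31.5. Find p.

The doubled signed area Σ (x_i y_{i+1} − x_{i+1} y_i) is linear in p.
With p=0 it equals -27; the coefficient of p is -9 (from the two edges through P_2).
So -9·p + -27 = 2·31.5 = 63 ⇒ p = -10.

-10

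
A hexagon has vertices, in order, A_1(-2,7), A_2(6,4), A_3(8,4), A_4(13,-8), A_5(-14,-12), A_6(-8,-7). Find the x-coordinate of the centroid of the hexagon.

Apply the shoelace (surveyor's) formula. First the cross-terms c_i = x_i·y_{i+1} − x_{i+1}·y_i:
  -50, -8, -116, -268, 2, -70  ⇒  2A = -510, A = -255.
Then Σ (x_i + x_{i+1})·c_i = -1824, so x̄ = -1824 / (6·(-255)) = 304/255.

304/255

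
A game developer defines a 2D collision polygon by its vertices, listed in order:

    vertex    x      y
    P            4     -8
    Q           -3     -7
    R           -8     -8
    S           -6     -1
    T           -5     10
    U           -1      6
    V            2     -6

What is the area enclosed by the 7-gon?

Apply Gauss's area formula: 2A = Σ (x_i·y_{i+1} − x_{i+1}·y_i), indices taken mod 7.
Σ = (-52) + (-32) + (-40) + (-65) + (-20) + (-6) + (8) = -207
Area = |Σ|/2 = 103.5.

103.5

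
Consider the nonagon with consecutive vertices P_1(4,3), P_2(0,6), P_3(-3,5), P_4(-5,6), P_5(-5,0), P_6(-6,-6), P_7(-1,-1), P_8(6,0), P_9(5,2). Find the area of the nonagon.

67

Apply Gauss's area formula: 2A = Σ (x_i·y_{i+1} − x_{i+1}·y_i), indices taken mod 9.
P_1→P_2: (4)(6) − (0)(3) = 24
P_2→P_3: (0)(5) − (-3)(6) = 18
P_3→P_4: (-3)(6) − (-5)(5) = 7
P_4→P_5: (-5)(0) − (-5)(6) = 30
P_5→P_6: (-5)(-6) − (-6)(0) = 30
P_6→P_7: (-6)(-1) − (-1)(-6) = 0
P_7→P_8: (-1)(0) − (6)(-1) = 6
P_8→P_9: (6)(2) − (5)(0) = 12
P_9→P_1: (5)(3) − (4)(2) = 7
Σ = 134
Area = |Σ|/2 = 67.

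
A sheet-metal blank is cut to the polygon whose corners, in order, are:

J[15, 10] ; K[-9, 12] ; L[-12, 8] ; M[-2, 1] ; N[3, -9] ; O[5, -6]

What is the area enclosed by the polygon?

Apply the shoelace (surveyor's) formula: 2A = Σ (x_i·y_{i+1} − x_{i+1}·y_i), indices taken mod 6.
J→K: (15)(12) − (-9)(10) = 270
K→L: (-9)(8) − (-12)(12) = 72
L→M: (-12)(1) − (-2)(8) = 4
M→N: (-2)(-9) − (3)(1) = 15
N→O: (3)(-6) − (5)(-9) = 27
O→J: (5)(10) − (15)(-6) = 140
Σ = 528
Area = |Σ|/2 = 264.

264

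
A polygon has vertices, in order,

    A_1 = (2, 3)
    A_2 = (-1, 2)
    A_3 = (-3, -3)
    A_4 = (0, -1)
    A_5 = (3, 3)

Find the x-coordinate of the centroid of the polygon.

-14/75

Apply Gauss's area formula. First the cross-terms c_i = x_i·y_{i+1} − x_{i+1}·y_i:
  7, 9, 3, 3, 3  ⇒  2A = 25, A = 12.5.
Then Σ (x_i + x_{i+1})·c_i = -14, so x̄ = -14 / (6·12.5) = -14/75.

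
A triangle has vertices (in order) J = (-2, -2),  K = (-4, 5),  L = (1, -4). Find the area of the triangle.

8.5

Apply the shoelace formula: 2A = Σ (x_i·y_{i+1} − x_{i+1}·y_i), indices taken mod 3.
Σ = (-18) + (11) + (-10) = -17
Area = |Σ|/2 = 8.5.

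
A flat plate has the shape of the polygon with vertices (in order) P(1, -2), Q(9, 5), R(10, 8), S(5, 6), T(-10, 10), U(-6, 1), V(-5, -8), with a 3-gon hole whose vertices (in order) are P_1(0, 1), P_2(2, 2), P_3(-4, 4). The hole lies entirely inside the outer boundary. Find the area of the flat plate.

Outer boundary:
Apply the shoelace formula: 2A = Σ (x_i·y_{i+1} − x_{i+1}·y_i), indices taken mod 7.
P→Q: (1)(5) − (9)(-2) = 23
Q→R: (9)(8) − (10)(5) = 22
R→S: (10)(6) − (5)(8) = 20
S→T: (5)(10) − (-10)(6) = 110
T→U: (-10)(1) − (-6)(10) = 50
U→V: (-6)(-8) − (-5)(1) = 53
V→P: (-5)(-2) − (1)(-8) = 18
Σ = 296
Area = |Σ|/2 = 148.
Hole:
Σ = (-2) + (16) + (-4) = 10
Area = |Σ|/2 = 5.
Net area = 148 − 5 = 143.

143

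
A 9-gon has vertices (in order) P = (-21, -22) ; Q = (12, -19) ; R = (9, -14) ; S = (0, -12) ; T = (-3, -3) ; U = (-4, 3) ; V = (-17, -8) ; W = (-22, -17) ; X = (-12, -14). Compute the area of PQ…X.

Apply the shoelace (surveyor's) formula: 2A = Σ (x_i·y_{i+1} − x_{i+1}·y_i), indices taken mod 9.
P→Q: (-21)(-19) − (12)(-22) = 663
Q→R: (12)(-14) − (9)(-19) = 3
R→S: (9)(-12) − (0)(-14) = -108
S→T: (0)(-3) − (-3)(-12) = -36
T→U: (-3)(3) − (-4)(-3) = -21
U→V: (-4)(-8) − (-17)(3) = 83
V→W: (-17)(-17) − (-22)(-8) = 113
W→X: (-22)(-14) − (-12)(-17) = 104
X→P: (-12)(-22) − (-21)(-14) = -30
Σ = 771
Area = |Σ|/2 = 385.5.

385.5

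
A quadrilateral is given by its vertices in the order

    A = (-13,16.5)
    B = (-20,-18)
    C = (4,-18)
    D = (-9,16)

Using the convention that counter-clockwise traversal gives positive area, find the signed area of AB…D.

478.75

Apply the surveyor's formula: 2A = Σ (x_i·y_{i+1} − x_{i+1}·y_i), indices taken mod 4.
Σ = (564) + (432) + (-98) + (59.5) = 957.5
Signed area = Σ/2 = 478.75 (positive ⇒ counter-clockwise traversal).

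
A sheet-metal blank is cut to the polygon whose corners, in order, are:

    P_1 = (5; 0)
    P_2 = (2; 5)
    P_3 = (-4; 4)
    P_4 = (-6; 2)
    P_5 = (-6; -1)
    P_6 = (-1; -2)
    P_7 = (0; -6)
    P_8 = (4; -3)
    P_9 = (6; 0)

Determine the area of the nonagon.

Σ = (25) + (28) + (16) + (18) + (11) + (6) + (24) + (18) + (0) = 146
Area = |Σ|/2 = 73.

73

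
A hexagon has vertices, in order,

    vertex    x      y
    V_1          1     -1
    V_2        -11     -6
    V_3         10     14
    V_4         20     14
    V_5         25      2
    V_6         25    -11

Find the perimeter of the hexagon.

104

|V_1V_2| = √((-12)² + (-5)²) = √169 = 13
|V_2V_3| = √((21)² + (20)²) = √841 = 29
|V_3V_4| = √((10)² + (0)²) = √100 = 10
|V_4V_5| = √((5)² + (-12)²) = √169 = 13
|V_5V_6| = √((0)² + (-13)²) = √169 = 13
|V_6V_1| = √((-24)² + (10)²) = √676 = 26
Perimeter = 13 + 29 + 10 + 13 + 13 + 26 = 104.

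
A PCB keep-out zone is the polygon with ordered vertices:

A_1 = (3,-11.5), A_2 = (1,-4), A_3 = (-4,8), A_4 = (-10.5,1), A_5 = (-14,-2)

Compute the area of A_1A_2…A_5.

Apply the shoelace (surveyor's) formula: 2A = Σ (x_i·y_{i+1} − x_{i+1}·y_i), indices taken mod 5.
Σ = (-0.5) + (-8) + (80) + (35) + (167) = 273.5
Area = |Σ|/2 = 136.75.

136.75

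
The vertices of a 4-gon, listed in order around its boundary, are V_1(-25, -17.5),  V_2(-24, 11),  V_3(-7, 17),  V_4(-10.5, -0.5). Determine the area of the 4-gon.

Apply Gauss's area formula: 2A = Σ (x_i·y_{i+1} − x_{i+1}·y_i), indices taken mod 4.
Σ = (-695) + (-331) + (182) + (171.25) = -672.75
Area = |Σ|/2 = 336.375.

336.375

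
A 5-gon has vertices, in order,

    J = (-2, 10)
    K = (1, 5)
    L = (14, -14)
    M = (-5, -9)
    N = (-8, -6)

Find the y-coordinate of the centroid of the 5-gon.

Apply Gauss's area formula. First the cross-terms c_i = x_i·y_{i+1} − x_{i+1}·y_i:
  -20, -84, -196, -42, -92  ⇒  2A = -434, A = -217.
Then Σ (y_i + y_{i+1})·c_i = 5226, so ȳ = 5226 / (6·(-217)) = -871/217.

-871/217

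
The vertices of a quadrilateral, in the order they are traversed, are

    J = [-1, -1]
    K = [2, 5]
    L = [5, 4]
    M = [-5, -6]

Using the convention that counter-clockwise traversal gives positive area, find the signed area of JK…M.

-15.5

Apply the shoelace formula: 2A = Σ (x_i·y_{i+1} − x_{i+1}·y_i), indices taken mod 4.
Σ = (-3) + (-17) + (-10) + (-1) = -31
Signed area = Σ/2 = -15.5 (negative ⇒ clockwise traversal).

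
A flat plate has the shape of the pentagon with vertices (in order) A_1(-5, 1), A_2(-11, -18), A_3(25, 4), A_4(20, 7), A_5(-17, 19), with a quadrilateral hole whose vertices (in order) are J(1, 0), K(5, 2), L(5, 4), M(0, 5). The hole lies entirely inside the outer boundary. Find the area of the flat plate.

573.5

Outer boundary:
Apply the surveyor's formula: 2A = Σ (x_i·y_{i+1} − x_{i+1}·y_i), indices taken mod 5.
Σ = (101) + (406) + (95) + (499) + (78) = 1179
Area = |Σ|/2 = 589.5.
Hole:
Apply the surveyor's formula: 2A = Σ (x_i·y_{i+1} − x_{i+1}·y_i), indices taken mod 4.
J→K: (1)(2) − (5)(0) = 2
K→L: (5)(4) − (5)(2) = 10
L→M: (5)(5) − (0)(4) = 25
M→J: (0)(0) − (1)(5) = -5
Σ = 32
Area = |Σ|/2 = 16.
Net area = 589.5 − 16 = 573.5.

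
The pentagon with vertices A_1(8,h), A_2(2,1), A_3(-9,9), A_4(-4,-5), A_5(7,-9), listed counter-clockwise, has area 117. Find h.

-5

The doubled signed area Σ (x_i y_{i+1} − x_{i+1} y_i) is linear in h.
With h=0 it equals 259; the coefficient of h is 5 (from the two edges through A_1).
So 5·h + 259 = 2·117 = 234 ⇒ h = -5.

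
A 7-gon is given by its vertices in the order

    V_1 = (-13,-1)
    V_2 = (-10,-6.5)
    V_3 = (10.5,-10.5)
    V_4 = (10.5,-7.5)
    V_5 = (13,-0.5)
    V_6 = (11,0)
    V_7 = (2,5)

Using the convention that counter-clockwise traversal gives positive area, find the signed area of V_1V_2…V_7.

247.5

Apply the shoelace formula: 2A = Σ (x_i·y_{i+1} − x_{i+1}·y_i), indices taken mod 7.
Σ = (74.5) + (173.25) + (31.5) + (92.25) + (5.5) + (55) + (63) = 495
Signed area = Σ/2 = 247.5 (positive ⇒ counter-clockwise traversal).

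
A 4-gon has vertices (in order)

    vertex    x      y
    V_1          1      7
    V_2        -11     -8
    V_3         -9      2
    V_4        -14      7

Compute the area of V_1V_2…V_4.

82.5

Apply the shoelace (surveyor's) formula: 2A = Σ (x_i·y_{i+1} − x_{i+1}·y_i), indices taken mod 4.
V_1→V_2: (1)(-8) − (-11)(7) = 69
V_2→V_3: (-11)(2) − (-9)(-8) = -94
V_3→V_4: (-9)(7) − (-14)(2) = -35
V_4→V_1: (-14)(7) − (1)(7) = -105
Σ = -165
Area = |Σ|/2 = 82.5.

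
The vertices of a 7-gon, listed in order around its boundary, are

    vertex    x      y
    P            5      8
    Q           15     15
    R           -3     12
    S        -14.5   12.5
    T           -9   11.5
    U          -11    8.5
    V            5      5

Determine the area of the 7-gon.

114.875

Σ = (-45) + (225) + (136.5) + (-54.25) + (50) + (-97.5) + (15) = 229.75
Area = |Σ|/2 = 114.875.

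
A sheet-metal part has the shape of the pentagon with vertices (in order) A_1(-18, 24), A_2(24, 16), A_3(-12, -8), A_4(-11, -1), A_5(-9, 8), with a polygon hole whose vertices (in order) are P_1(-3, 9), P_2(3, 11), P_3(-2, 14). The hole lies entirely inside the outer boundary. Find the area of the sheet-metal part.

Outer boundary:
Apply the shoelace formula: 2A = Σ (x_i·y_{i+1} − x_{i+1}·y_i), indices taken mod 5.
A_1→A_2: (-18)(16) − (24)(24) = -864
A_2→A_3: (24)(-8) − (-12)(16) = 0
A_3→A_4: (-12)(-1) − (-11)(-8) = -76
A_4→A_5: (-11)(8) − (-9)(-1) = -97
A_5→A_1: (-9)(24) − (-18)(8) = -72
Σ = -1109
Area = |Σ|/2 = 554.5.
Hole:
Apply the shoelace formula: 2A = Σ (x_i·y_{i+1} − x_{i+1}·y_i), indices taken mod 3.
Cross-terms: -60, 64, 24  ⇒  Σ = 28
Area = |Σ|/2 = 14.
Net area = 554.5 − 14 = 540.5.

540.5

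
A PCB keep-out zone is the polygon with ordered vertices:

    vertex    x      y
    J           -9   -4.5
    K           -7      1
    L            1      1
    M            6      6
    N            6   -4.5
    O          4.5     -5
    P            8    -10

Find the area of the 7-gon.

Σ = (-40.5) + (-8) + (0) + (-63) + (-9.75) + (-5) + (-126) = -252.25
Area = |Σ|/2 = 126.125.

126.125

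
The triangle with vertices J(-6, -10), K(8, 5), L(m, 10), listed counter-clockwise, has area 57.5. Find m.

5

The doubled signed area Σ (x_i y_{i+1} − x_{i+1} y_i) is linear in m.
With m=0 it equals 190; the coefficient of m is -15 (from the two edges through L).
So -15·m + 190 = 2·57.5 = 115 ⇒ m = 5.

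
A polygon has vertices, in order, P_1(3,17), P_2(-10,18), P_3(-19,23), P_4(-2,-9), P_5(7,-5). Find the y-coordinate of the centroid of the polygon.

669/95

Apply the shoelace (surveyor's) formula. First the cross-terms c_i = x_i·y_{i+1} − x_{i+1}·y_i:
  224, 112, 217, 73, 134  ⇒  2A = 760, A = 380.
Then Σ (y_i + y_{i+1})·c_i = 16056, so ȳ = 16056 / (6·380) = 669/95.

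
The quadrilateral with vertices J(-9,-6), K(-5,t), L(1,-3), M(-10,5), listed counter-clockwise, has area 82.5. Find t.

-10

The doubled signed area Σ (x_i y_{i+1} − x_{i+1} y_i) is linear in t.
With t=0 it equals 65; the coefficient of t is -10 (from the two edges through K).
So -10·t + 65 = 2·82.5 = 165 ⇒ t = -10.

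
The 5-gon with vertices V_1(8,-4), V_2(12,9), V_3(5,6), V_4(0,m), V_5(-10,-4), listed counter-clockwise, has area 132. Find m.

Write out the shoelace sum; only the two edges meeting at V_4 involve m:
2·Area = [(5·m − 0·6) + (0·(-4) − (-10)·m)] + 219
       = 15·m + 219 = 264
⇒ m = 3.

3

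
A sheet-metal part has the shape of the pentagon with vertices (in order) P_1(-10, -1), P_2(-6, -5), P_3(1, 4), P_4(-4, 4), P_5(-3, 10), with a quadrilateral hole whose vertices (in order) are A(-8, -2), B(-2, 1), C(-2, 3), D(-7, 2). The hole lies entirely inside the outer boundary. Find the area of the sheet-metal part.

44.5

Outer boundary:
Apply Gauss's area formula: 2A = Σ (x_i·y_{i+1} − x_{i+1}·y_i), indices taken mod 5.
Σ = (44) + (-19) + (20) + (-28) + (103) = 120
Area = |Σ|/2 = 60.
Hole:
Apply the surveyor's formula: 2A = Σ (x_i·y_{i+1} − x_{i+1}·y_i), indices taken mod 4.
Σ = (-12) + (-4) + (17) + (30) = 31
Area = |Σ|/2 = 15.5.
Net area = 60 − 15.5 = 44.5.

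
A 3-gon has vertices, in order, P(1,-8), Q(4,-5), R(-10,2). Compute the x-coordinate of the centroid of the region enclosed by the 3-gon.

Apply the shoelace formula. First the cross-terms c_i = x_i·y_{i+1} − x_{i+1}·y_i:
  27, -42, 78  ⇒  2A = 63, A = 31.5.
Then Σ (x_i + x_{i+1})·c_i = -315, so x̄ = -315 / (6·31.5) = -5/3.

-5/3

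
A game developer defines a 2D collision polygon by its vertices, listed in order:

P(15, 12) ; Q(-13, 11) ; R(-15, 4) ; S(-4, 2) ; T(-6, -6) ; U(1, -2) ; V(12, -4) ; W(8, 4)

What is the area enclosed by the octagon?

305

Apply the shoelace (surveyor's) formula: 2A = Σ (x_i·y_{i+1} − x_{i+1}·y_i), indices taken mod 8.
Σ = (321) + (113) + (-14) + (36) + (18) + (20) + (80) + (36) = 610
Area = |Σ|/2 = 305.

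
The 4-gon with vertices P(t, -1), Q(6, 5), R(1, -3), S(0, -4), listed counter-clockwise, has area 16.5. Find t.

Write out the shoelace sum; only the two edges meeting at P involve t:
2·Area = [(0·(-1) − t·(-4)) + (t·5 − 6·(-1))] + -27
       = 9·t + -21 = 33
⇒ t = 6.

6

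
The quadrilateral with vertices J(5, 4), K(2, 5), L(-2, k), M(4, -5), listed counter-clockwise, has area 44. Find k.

-5

Write out the shoelace sum; only the two edges meeting at L involve k:
2·Area = [(2·k − (-2)·5) + ((-2)·(-5) − 4·k)] + 58
       = -2·k + 78 = 88
⇒ k = -5.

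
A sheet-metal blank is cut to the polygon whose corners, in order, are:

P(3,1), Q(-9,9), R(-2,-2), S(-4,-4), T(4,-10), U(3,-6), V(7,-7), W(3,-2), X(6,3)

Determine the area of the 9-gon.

Apply the shoelace formula: 2A = Σ (x_i·y_{i+1} − x_{i+1}·y_i), indices taken mod 9.
Cross-terms: 36, 36, 0, 56, 6, 21, 7, 21, -3  ⇒  Σ = 180
Area = |Σ|/2 = 90.

90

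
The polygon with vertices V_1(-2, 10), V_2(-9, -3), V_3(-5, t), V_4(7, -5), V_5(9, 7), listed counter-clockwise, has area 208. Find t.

-7

The doubled signed area Σ (x_i y_{i+1} − x_{i+1} y_i) is linear in t.
With t=0 it equals 304; the coefficient of t is -16 (from the two edges through V_3).
So -16·t + 304 = 2·208 = 416 ⇒ t = -7.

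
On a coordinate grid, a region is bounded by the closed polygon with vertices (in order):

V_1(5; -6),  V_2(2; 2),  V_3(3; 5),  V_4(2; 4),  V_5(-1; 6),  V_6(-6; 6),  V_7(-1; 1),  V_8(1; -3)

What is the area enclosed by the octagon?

Cross-terms: 22, 4, 2, 16, 30, 0, 2, 9  ⇒  Σ = 85
Area = |Σ|/2 = 42.5.

42.5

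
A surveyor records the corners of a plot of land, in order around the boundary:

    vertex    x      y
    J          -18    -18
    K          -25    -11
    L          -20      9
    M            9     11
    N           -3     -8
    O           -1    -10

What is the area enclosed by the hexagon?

588.5

Apply the shoelace formula: 2A = Σ (x_i·y_{i+1} − x_{i+1}·y_i), indices taken mod 6.
J→K: (-18)(-11) − (-25)(-18) = -252
K→L: (-25)(9) − (-20)(-11) = -445
L→M: (-20)(11) − (9)(9) = -301
M→N: (9)(-8) − (-3)(11) = -39
N→O: (-3)(-10) − (-1)(-8) = 22
O→J: (-1)(-18) − (-18)(-10) = -162
Σ = -1177
Area = |Σ|/2 = 588.5.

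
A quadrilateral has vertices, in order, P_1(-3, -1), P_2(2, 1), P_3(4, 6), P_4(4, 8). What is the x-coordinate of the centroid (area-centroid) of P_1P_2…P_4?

Apply the surveyor's formula. First the cross-terms c_i = x_i·y_{i+1} − x_{i+1}·y_i:
  -1, 8, 8, 20  ⇒  2A = 35, A = 17.5.
Then Σ (x_i + x_{i+1})·c_i = 133, so x̄ = 133 / (6·17.5) = 19/15.

19/15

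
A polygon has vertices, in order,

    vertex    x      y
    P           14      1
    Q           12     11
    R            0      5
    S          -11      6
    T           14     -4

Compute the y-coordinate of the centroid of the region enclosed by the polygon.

Apply the surveyor's formula. First the cross-terms c_i = x_i·y_{i+1} − x_{i+1}·y_i:
  142, 60, 55, -40, 70  ⇒  2A = 287, A = 143.5.
Then Σ (y_i + y_{i+1})·c_i = 2979, so ȳ = 2979 / (6·143.5) = 993/287.

993/287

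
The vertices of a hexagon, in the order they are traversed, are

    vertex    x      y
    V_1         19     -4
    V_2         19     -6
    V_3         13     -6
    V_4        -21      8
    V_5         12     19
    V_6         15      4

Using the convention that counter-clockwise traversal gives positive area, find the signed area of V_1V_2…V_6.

Apply Gauss's area formula: 2A = Σ (x_i·y_{i+1} − x_{i+1}·y_i), indices taken mod 6.
Σ = (-38) + (-36) + (-22) + (-495) + (-237) + (-136) = -964
Signed area = Σ/2 = -482 (negative ⇒ clockwise traversal).

-482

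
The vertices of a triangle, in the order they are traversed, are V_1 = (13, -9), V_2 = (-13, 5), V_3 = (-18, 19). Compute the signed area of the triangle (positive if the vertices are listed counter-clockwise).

Apply the shoelace (surveyor's) formula: 2A = Σ (x_i·y_{i+1} − x_{i+1}·y_i), indices taken mod 3.
Σ = (-52) + (-157) + (-85) = -294
Signed area = Σ/2 = -147 (negative ⇒ clockwise traversal).

-147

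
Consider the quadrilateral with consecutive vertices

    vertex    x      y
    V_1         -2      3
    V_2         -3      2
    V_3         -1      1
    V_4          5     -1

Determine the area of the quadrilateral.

6.5

Apply Gauss's area formula: 2A = Σ (x_i·y_{i+1} − x_{i+1}·y_i), indices taken mod 4.
V_1→V_2: (-2)(2) − (-3)(3) = 5
V_2→V_3: (-3)(1) − (-1)(2) = -1
V_3→V_4: (-1)(-1) − (5)(1) = -4
V_4→V_1: (5)(3) − (-2)(-1) = 13
Σ = 13
Area = |Σ|/2 = 6.5.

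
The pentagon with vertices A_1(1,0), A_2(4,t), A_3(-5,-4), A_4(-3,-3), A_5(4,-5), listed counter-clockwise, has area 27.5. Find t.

The doubled signed area Σ (x_i y_{i+1} − x_{i+1} y_i) is linear in t.
With t=0 it equals 19; the coefficient of t is 6 (from the two edges through A_2).
So 6·t + 19 = 2·27.5 = 55 ⇒ t = 6.

6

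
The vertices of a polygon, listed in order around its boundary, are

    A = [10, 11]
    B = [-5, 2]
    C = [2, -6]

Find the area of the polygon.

91.5

Σ = (75) + (26) + (82) = 183
Area = |Σ|/2 = 91.5.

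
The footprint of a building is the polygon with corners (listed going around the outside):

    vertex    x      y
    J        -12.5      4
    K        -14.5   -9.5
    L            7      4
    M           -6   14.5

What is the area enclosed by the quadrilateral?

Apply the shoelace (surveyor's) formula: 2A = Σ (x_i·y_{i+1} − x_{i+1}·y_i), indices taken mod 4.
Σ = (176.75) + (8.5) + (125.5) + (157.25) = 468
Area = |Σ|/2 = 234.

234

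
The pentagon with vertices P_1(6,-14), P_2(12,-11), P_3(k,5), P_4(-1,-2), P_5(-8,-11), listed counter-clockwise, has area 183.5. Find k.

3

The doubled signed area Σ (x_i y_{i+1} − x_{i+1} y_i) is linear in k.
With k=0 it equals 340; the coefficient of k is 9 (from the two edges through P_3).
So 9·k + 340 = 2·183.5 = 367 ⇒ k = 3.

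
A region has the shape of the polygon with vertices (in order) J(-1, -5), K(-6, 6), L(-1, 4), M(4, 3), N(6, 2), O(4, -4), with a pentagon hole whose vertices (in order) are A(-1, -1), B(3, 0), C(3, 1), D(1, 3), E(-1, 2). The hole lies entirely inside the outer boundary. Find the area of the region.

Outer boundary:
Apply the shoelace formula: 2A = Σ (x_i·y_{i+1} − x_{i+1}·y_i), indices taken mod 6.
Σ = (-36) + (-18) + (-19) + (-10) + (-32) + (-24) = -139
Area = |Σ|/2 = 69.5.
Hole:
Apply Gauss's area formula: 2A = Σ (x_i·y_{i+1} − x_{i+1}·y_i), indices taken mod 5.
Σ = (3) + (3) + (8) + (5) + (3) = 22
Area = |Σ|/2 = 11.
Net area = 69.5 − 11 = 58.5.

58.5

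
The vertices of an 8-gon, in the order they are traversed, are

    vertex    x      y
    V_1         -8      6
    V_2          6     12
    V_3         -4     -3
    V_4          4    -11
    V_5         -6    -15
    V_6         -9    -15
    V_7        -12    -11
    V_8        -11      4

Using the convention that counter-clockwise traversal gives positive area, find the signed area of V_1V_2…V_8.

Apply Gauss's area formula: 2A = Σ (x_i·y_{i+1} − x_{i+1}·y_i), indices taken mod 8.
Cross-terms: -132, 30, 56, -126, -45, -81, -169, -34  ⇒  Σ = -501
Signed area = Σ/2 = -250.5 (negative ⇒ clockwise traversal).

-250.5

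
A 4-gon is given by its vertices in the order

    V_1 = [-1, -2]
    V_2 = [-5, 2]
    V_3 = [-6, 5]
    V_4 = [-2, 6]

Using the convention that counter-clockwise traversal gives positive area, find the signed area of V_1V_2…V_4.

V_1→V_2: (-1)(2) − (-5)(-2) = -12
V_2→V_3: (-5)(5) − (-6)(2) = -13
V_3→V_4: (-6)(6) − (-2)(5) = -26
V_4→V_1: (-2)(-2) − (-1)(6) = 10
Σ = -41
Signed area = Σ/2 = -20.5 (negative ⇒ clockwise traversal).

-20.5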